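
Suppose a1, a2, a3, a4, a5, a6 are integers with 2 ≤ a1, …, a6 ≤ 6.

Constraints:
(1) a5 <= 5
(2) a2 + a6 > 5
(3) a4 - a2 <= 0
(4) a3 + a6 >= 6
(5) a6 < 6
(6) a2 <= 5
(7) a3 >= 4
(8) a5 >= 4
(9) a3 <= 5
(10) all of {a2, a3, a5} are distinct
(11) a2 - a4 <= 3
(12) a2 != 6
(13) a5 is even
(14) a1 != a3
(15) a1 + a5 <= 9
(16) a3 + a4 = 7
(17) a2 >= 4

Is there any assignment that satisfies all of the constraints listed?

Unsatisfiable

Constraints 1, 6, 7, 8, 9, and 17 confine each of a2, a3, a5 to the 2 values {4, 5}.
Constraint 10 requires all 3 of them to be distinct, but only 2 values are available — impossible by the pigeonhole principle.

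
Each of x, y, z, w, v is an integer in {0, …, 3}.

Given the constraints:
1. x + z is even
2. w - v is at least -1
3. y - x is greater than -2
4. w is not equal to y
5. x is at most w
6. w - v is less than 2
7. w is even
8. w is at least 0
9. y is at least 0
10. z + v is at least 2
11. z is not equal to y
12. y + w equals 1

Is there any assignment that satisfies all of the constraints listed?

Setting (x, y, z, w, v) = (0, 1, 2, 0, 1) satisfies everything: constraint 2: w - v = -1; constraint 3: y - x = 1; constraint 6: w - v = -1, and the others follow.

Satisfiable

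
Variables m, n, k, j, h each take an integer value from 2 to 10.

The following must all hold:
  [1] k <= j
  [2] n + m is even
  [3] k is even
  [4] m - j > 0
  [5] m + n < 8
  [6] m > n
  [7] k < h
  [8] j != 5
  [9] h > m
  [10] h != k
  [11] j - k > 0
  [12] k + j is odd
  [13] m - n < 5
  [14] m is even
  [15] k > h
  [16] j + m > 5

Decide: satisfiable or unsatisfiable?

Constraints 4, 9, 11, and 15 give m < h, h < k, k < j, j < m. Chaining: m < h < k < j < m, which forces m < m — impossible.

Unsatisfiable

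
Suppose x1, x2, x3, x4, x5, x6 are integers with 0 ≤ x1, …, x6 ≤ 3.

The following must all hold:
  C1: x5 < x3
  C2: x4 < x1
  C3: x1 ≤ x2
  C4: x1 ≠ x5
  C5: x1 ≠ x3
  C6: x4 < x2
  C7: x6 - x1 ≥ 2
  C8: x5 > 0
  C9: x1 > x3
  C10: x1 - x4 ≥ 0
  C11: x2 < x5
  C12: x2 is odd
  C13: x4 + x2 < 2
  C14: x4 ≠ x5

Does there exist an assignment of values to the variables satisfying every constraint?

Constraints 1, 3, 9, and 11 give x5 < x3, x3 < x1, x1 ≤ x2, x2 < x5. Chaining: x5 < x3 < x1 ≤ x2 < x5, which forces x5 < x5 — impossible.

Unsatisfiable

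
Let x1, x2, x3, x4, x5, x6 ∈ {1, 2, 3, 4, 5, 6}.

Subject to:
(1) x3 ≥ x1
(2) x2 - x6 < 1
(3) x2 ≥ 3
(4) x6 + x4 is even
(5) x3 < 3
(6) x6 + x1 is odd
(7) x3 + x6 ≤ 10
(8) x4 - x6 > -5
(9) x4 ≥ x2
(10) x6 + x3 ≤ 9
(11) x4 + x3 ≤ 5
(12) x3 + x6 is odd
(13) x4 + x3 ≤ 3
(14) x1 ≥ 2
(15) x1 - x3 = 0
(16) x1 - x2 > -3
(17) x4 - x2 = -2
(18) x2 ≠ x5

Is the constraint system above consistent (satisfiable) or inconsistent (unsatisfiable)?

Unsatisfiable

From constraints 3 and 9: x4 ≥ x2 ≥ 3. From constraints 1 and 14: x3 ≥ x1 ≥ 2. Hence x4 + x3 ≥ 5. But constraint 13 requires x4 + x3 ≤ 3, and 3 < 5. Contradiction.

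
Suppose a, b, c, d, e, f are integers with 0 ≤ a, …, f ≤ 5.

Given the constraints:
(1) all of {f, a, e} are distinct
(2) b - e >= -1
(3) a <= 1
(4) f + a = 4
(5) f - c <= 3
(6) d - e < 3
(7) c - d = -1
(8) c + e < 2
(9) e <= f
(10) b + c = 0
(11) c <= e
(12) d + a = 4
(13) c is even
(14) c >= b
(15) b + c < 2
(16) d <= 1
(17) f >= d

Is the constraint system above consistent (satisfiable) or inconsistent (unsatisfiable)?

Unsatisfiable

From constraint 16: d ≤ 1. From constraint 3: a ≤ 1. Hence d + a ≤ 2. But constraint 12 requires d + a = 4, and 4 > 2. Contradiction.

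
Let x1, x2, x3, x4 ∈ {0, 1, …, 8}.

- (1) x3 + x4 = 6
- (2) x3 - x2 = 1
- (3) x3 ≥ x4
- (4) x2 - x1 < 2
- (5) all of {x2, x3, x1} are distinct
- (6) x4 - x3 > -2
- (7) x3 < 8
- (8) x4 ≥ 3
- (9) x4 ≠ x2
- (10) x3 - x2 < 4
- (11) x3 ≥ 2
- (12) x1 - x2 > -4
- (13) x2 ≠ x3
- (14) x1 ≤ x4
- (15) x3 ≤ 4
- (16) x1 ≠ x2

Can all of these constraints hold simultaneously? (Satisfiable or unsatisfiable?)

Satisfiable

Setting (x1, x2, x3, x4) = (1, 2, 3, 3) satisfies everything: constraint 1: x3 + x4 = 6; constraint 2: x3 - x2 = 1; constraint 4: x2 - x1 = 1, and the others follow.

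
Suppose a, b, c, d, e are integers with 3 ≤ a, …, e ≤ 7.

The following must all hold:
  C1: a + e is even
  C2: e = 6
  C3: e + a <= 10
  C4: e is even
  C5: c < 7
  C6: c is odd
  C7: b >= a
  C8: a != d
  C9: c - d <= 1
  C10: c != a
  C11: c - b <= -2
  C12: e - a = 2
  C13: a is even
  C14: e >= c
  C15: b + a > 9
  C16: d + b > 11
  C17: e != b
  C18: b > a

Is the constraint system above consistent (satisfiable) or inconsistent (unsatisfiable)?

Satisfiable

One satisfying assignment is a = 4, b = 7, c = 5, d = 7, e = 6.
For the less obvious constraints — constraint 3: e + a = 10; constraint 9: c - d = -2; constraint 11: c - b = -2 — and the others hold by inspection.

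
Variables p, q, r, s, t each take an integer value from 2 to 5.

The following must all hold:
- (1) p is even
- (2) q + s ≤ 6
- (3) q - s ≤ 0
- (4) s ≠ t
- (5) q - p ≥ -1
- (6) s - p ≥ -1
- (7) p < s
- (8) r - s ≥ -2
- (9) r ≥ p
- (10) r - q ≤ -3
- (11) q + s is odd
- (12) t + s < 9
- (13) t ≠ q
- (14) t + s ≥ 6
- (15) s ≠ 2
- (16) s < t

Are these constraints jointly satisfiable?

Unsatisfiable

Constraints 3, 8, and 10 give r − s ≥ -2, s − q ≥ 0, q − r ≥ 3.
Adding all 3 inequalities: the left sides telescope to 0, and the right sides sum to (-2) + 0 + 3 = 1. So 0 ≥ 1, which is false.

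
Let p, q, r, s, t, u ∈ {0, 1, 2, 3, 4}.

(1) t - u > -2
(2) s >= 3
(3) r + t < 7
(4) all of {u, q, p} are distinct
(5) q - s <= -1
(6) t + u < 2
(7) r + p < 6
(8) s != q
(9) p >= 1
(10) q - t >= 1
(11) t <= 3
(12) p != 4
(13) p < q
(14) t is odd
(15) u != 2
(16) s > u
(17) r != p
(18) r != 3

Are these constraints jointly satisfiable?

One satisfying assignment is p = 1, q = 2, r = 4, s = 4, t = 1, u = 0.
For the less obvious constraints — constraint 1: t - u = 1; constraint 3: r + t = 5 — and the others hold by inspection.

Satisfiable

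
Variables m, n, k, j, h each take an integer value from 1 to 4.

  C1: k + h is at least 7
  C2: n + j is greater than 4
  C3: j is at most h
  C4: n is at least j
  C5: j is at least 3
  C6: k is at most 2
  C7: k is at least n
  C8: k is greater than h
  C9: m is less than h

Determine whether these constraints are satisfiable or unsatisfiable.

From constraints 4 and 5: n ≥ j and j ≥ 3, so n ≥ 3. From constraints 6 and 7: n ≤ k and k ≤ 2, so n ≤ 2. But 2 < 3, so no value of n works.

Unsatisfiable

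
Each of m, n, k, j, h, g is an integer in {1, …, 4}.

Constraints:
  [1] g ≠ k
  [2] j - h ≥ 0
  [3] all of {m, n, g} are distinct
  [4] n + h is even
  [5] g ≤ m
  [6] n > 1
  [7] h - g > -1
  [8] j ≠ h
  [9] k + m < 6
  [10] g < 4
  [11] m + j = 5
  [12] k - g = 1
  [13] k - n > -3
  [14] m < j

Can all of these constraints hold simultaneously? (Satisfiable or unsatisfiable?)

One satisfying assignment is m = 2, n = 3, k = 2, j = 3, h = 1, g = 1.
For the less obvious constraints — constraint 2: j - h = 2; constraint 7: h - g = 0 — and the others hold by inspection.

Satisfiable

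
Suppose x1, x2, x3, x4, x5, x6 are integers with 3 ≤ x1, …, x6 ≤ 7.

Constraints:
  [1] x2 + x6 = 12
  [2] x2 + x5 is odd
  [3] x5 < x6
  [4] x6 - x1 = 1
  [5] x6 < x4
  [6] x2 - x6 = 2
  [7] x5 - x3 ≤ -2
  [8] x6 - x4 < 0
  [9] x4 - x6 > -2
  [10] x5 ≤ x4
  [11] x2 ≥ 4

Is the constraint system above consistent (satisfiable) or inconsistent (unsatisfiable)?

Satisfiable

Try x1 = 4, x2 = 7, x3 = 7, x4 = 6, x5 = 4, x6 = 5.
Check constraint 1: x2 + x6 = 12; constraint 4: x6 - x1 = 1; constraint 6: x2 - x6 = 2. The remaining constraints are straightforward to verify.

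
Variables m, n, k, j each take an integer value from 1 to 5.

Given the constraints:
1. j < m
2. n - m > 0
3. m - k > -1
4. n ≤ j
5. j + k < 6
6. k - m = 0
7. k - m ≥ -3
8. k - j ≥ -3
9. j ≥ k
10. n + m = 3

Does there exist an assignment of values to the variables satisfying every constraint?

Unsatisfiable

Constraints 1, 2, and 4 give m < n, n ≤ j, j < m. Chaining: m < n ≤ j < m, which forces m < m — impossible.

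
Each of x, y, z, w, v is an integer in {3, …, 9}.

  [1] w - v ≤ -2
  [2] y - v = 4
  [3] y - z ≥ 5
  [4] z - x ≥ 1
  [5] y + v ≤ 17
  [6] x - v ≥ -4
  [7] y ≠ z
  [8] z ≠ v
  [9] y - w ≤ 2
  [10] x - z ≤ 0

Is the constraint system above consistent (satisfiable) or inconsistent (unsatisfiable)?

Constraints 1, 3, 4, 6, and 9 give v − w ≥ 2, w − y ≥ -2, y − z ≥ 5, z − x ≥ 1, x − v ≥ -4.
Adding all 5 inequalities: the left sides telescope to 0, and the right sides sum to 2 + (-2) + 5 + 1 + (-4) = 2. So 0 ≥ 2, which is false.

Unsatisfiable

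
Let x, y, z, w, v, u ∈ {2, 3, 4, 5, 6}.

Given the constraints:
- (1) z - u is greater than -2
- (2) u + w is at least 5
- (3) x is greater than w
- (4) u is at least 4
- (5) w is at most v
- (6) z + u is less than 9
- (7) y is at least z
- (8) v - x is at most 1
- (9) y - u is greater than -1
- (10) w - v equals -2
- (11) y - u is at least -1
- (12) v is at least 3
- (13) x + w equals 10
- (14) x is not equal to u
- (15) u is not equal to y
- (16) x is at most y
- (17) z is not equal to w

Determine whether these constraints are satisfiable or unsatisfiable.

Satisfiable

Take x = 6, y = 6, z = 3, w = 4, v = 6, u = 4. Then constraint 1: z - u = -1; constraint 2: u + w = 8, and every other listed constraint is also met.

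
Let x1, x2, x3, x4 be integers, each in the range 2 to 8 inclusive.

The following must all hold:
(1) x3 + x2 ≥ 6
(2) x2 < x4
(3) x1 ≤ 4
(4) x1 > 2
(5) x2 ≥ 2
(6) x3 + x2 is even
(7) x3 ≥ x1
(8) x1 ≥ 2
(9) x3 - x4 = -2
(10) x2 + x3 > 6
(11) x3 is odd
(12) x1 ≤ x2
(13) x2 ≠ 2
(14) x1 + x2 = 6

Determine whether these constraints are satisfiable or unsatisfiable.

Satisfiable

Setting (x1, x2, x3, x4) = (3, 3, 5, 7) satisfies everything: constraint 1: x3 + x2 = 8; constraint 9: x3 - x4 = -2, and the others follow.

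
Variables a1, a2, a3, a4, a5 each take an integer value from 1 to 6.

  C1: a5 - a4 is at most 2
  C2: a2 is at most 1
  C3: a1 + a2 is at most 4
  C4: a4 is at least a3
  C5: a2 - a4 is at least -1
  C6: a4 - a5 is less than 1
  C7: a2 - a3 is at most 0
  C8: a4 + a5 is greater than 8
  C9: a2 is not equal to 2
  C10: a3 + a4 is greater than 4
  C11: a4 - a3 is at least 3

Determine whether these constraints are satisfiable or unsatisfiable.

Unsatisfiable

Constraints 5, 7, and 11 give a4 − a3 ≥ 3, a3 − a2 ≥ 0, a2 − a4 ≥ -1.
Adding all 3 inequalities: the left sides telescope to 0, and the right sides sum to 3 + 0 + (-1) = 2. So 0 ≥ 2, which is false.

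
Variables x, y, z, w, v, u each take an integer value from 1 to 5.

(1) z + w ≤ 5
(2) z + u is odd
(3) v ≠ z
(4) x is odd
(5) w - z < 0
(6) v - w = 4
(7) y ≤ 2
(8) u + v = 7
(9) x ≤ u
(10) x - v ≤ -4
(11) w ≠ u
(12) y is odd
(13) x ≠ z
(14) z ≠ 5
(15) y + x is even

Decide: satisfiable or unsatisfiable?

The assignment x = 1, y = 1, z = 3, w = 1, v = 5, u = 2 works:
  constraint 1 holds since z + w = 4.
  constraint 5 holds since w - z = -2.
The rest check out directly.

Satisfiable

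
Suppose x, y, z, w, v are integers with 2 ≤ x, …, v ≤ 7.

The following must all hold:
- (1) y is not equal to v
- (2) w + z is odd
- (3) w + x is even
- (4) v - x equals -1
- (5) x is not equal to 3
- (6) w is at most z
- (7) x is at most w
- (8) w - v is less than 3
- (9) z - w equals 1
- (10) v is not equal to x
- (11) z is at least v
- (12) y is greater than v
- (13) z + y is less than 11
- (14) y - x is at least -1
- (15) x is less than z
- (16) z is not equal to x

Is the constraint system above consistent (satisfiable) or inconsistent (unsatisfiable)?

Try x = 4, y = 4, z = 5, w = 4, v = 3.
Check constraint 4: v - x = -1; constraint 8: w - v = 1. The remaining constraints are straightforward to verify.

Satisfiable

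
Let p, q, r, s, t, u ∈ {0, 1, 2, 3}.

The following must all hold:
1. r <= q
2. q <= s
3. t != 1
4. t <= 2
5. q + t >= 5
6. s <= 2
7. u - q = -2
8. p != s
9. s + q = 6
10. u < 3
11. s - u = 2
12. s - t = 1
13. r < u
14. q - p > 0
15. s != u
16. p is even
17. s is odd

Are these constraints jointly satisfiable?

Unsatisfiable

From constraints 2 and 6: q ≤ s ≤ 2. From constraint 4: t ≤ 2. Hence q + t ≤ 4. But constraint 5 requires q + t ≥ 5, and 5 > 4. Contradiction.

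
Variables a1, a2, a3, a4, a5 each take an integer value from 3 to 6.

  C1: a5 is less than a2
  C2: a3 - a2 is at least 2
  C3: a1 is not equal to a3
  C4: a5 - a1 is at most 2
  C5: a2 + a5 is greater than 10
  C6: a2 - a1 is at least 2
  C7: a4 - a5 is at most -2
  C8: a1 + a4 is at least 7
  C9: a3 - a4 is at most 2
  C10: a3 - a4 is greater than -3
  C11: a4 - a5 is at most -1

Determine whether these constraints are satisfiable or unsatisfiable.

Unsatisfiable

Constraints 2, 4, 6, 7, and 9 give a2 − a1 ≥ 2, a1 − a5 ≥ -2, a5 − a4 ≥ 2, a4 − a3 ≥ -2, a3 − a2 ≥ 2.
Adding all 5 inequalities: the left sides telescope to 0, and the right sides sum to 2 + (-2) + 2 + (-2) + 2 = 2. So 0 ≥ 2, which is false.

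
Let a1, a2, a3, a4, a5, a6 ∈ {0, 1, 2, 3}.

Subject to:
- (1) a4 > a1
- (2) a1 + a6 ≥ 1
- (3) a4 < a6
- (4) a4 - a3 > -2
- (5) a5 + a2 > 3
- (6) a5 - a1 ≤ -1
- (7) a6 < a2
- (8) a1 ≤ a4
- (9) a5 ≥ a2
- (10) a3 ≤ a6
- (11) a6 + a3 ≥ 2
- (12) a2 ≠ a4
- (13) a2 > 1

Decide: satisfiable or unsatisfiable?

Constraints 1, 3, 6, 7, and 9 give a2 ≤ a5, a5 < a1, a1 < a4, a4 < a6, a6 < a2. Chaining: a2 ≤ a5 < a1 < a4 < a6 < a2, which forces a2 < a2 — impossible.

Unsatisfiable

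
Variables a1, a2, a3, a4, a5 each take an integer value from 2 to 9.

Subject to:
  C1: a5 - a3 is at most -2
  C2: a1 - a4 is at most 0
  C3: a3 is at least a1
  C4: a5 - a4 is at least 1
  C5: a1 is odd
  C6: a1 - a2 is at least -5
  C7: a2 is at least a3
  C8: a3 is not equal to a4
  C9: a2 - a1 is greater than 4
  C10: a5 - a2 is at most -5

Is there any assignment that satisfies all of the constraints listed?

Unsatisfiable

Constraints 2, 4, 6, and 10 give a1 − a2 ≥ -5, a2 − a5 ≥ 5, a5 − a4 ≥ 1, a4 − a1 ≥ 0.
Adding all 4 inequalities: the left sides telescope to 0, and the right sides sum to (-5) + 5 + 1 + 0 = 1. So 0 ≥ 1, which is false.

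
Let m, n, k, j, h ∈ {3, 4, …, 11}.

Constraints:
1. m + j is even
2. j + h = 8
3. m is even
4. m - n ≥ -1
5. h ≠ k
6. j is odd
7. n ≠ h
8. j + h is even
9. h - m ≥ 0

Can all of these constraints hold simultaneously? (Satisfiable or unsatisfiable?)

Unsatisfiable

Constraint 3 makes m even and constraint 6 makes j odd, so m + j must be odd. Constraint 1 says m + j is even — contradiction.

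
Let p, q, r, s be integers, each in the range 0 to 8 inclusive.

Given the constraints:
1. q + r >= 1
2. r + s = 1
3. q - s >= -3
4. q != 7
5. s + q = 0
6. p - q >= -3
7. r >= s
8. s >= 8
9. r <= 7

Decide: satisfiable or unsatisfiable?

Unsatisfiable

From constraints 7 and 8: r ≥ s and s ≥ 8, so r ≥ 8. From constraint 9: r ≤ 7. But 7 < 8, so no value of r works.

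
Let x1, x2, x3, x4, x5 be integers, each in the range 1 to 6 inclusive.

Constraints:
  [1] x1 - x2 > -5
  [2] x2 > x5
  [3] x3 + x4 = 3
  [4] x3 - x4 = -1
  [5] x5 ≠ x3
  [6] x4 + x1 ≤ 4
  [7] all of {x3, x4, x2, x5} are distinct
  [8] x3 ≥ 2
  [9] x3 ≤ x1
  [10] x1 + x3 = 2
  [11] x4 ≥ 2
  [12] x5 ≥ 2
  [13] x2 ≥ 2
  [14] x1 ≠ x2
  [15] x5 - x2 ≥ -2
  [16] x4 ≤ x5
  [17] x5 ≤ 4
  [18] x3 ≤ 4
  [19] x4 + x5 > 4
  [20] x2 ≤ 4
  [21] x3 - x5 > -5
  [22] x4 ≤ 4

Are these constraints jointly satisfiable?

Unsatisfiable

Constraints 8, 11, 12, 13, 17, 18, 20, and 22 confine each of x3, x4, x2, x5 to the 3 values {2, …, 4}.
Constraint 7 requires all 4 of them to be distinct, but only 3 values are available — impossible by the pigeonhole principle.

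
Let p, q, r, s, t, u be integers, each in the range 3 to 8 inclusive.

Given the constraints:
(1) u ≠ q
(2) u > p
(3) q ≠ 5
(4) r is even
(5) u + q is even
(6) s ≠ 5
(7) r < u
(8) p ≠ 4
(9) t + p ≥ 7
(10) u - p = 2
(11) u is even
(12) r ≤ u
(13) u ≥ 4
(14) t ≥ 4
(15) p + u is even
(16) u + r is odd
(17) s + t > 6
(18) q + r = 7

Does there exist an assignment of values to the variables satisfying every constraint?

Unsatisfiable

Constraint 11 makes u even and constraint 4 makes r even, so u + r must be even. Constraint 16 says u + r is odd — contradiction.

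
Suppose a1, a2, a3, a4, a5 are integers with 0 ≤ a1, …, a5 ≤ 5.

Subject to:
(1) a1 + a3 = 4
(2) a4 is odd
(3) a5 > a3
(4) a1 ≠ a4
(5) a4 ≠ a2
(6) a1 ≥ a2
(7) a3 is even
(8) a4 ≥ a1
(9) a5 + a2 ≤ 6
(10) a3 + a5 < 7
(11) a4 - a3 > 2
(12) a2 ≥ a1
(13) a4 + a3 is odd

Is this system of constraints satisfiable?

Setting (a1, a2, a3, a4, a5) = (2, 2, 2, 5, 3) satisfies everything: constraint 1: a1 + a3 = 4; constraint 9: a5 + a2 = 5; constraint 10: a3 + a5 = 5, and the others follow.

Satisfiable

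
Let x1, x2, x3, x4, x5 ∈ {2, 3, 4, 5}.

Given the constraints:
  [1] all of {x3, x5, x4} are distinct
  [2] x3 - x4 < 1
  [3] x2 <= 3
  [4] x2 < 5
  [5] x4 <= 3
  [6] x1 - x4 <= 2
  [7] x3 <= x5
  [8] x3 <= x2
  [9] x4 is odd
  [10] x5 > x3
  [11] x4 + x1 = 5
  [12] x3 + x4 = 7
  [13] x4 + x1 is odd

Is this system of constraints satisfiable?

Unsatisfiable

From constraints 3 and 8: x3 ≤ x2 ≤ 3. From constraint 5: x4 ≤ 3. Hence x3 + x4 ≤ 6. But constraint 12 requires x3 + x4 = 7, and 7 > 6. Contradiction.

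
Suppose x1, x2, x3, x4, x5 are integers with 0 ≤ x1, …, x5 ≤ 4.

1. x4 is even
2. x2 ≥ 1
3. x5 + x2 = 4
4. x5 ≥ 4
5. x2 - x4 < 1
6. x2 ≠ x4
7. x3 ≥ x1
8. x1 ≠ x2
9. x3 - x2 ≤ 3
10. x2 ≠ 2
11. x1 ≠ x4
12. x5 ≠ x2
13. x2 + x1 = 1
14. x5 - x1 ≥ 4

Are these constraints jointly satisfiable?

Unsatisfiable

From constraint 4: x5 ≥ 4. From constraint 2: x2 ≥ 1. Hence x5 + x2 ≥ 5. But constraint 3 requires x5 + x2 = 4, and 4 < 5. Contradiction.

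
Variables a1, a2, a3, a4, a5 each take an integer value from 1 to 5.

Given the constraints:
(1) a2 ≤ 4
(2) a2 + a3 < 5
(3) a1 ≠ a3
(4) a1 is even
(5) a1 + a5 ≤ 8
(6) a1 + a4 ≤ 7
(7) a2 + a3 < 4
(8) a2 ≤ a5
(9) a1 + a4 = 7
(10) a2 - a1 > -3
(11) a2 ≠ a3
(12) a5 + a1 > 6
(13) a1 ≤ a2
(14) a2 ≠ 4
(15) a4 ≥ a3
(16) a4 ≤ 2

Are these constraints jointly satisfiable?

Unsatisfiable

From constraints 1 and 13: a1 ≤ a2 ≤ 4. From constraint 16: a4 ≤ 2. Hence a1 + a4 ≤ 6. But constraint 9 requires a1 + a4 = 7, and 7 > 6. Contradiction.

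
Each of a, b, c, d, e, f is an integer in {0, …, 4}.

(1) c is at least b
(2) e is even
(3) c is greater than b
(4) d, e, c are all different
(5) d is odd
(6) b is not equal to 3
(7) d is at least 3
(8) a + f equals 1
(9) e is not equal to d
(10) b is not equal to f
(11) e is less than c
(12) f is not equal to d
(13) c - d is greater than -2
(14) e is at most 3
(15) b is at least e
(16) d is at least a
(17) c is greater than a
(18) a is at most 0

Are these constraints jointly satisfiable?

Satisfiable

The assignment a = 0, b = 0, c = 2, d = 3, e = 0, f = 1 works:
  constraint 8 holds since a + f = 1.
  constraint 13 holds since c - d = -1.
The rest check out directly.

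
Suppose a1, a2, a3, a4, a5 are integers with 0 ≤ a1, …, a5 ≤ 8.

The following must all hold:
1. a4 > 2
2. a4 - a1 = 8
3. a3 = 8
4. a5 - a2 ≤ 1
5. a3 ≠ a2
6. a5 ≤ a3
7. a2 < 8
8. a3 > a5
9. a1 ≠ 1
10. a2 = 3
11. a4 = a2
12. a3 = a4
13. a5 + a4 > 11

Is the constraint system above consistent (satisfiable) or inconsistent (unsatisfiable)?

Constraint 3 fixes a3 = 8 and constraint 10 fixes a2 = 3. Constraints 11 and 12 give a3 = a4 = a2, so a3 = a2. But 8 ≠ 3 — contradiction.

Unsatisfiable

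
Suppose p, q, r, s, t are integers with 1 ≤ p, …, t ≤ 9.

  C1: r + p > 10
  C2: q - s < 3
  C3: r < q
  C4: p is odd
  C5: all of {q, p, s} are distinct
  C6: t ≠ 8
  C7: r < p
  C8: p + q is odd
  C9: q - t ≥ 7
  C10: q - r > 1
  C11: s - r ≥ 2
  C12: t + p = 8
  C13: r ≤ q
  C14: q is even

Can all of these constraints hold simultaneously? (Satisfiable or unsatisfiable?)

Take p = 7, q = 8, r = 4, s = 6, t = 1. Then constraint 1: r + p = 11; constraint 2: q - s = 2, and every other listed constraint is also met.

Satisfiable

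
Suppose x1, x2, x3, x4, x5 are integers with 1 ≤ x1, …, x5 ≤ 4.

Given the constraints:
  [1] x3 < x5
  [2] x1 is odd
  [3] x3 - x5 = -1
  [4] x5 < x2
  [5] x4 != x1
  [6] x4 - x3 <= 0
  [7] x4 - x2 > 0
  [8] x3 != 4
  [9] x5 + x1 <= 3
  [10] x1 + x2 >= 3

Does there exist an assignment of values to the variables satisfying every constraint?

Unsatisfiable

Constraints 1, 4, 6, and 7 give x5 < x2, x2 < x4, x4 ≤ x3, x3 < x5. Chaining: x5 < x2 < x4 ≤ x3 < x5, which forces x5 < x5 — impossible.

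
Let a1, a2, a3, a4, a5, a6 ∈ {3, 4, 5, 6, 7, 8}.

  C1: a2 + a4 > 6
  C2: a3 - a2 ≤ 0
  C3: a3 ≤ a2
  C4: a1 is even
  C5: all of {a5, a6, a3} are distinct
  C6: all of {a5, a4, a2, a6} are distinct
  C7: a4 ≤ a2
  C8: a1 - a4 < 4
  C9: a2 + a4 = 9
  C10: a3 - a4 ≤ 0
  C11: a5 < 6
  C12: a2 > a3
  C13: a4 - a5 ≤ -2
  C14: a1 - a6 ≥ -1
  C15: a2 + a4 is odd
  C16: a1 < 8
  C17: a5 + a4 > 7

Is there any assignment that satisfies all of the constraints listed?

Take a1 = 4, a2 = 6, a3 = 3, a4 = 3, a5 = 5, a6 = 4. Then constraint 1: a2 + a4 = 9; constraint 2: a3 - a2 = -3; constraint 8: a1 - a4 = 1, and every other listed constraint is also met.

Satisfiable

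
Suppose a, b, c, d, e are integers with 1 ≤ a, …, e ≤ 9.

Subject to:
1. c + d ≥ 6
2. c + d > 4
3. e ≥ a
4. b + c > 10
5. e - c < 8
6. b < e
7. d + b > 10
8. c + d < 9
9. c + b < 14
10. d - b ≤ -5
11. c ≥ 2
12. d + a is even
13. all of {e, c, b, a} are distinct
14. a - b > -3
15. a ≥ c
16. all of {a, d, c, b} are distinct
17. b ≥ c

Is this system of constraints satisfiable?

Setting (a, b, c, d, e) = (7, 8, 4, 3, 9) satisfies everything: constraint 1: c + d = 7; constraint 2: c + d = 7, and the others follow.

Satisfiable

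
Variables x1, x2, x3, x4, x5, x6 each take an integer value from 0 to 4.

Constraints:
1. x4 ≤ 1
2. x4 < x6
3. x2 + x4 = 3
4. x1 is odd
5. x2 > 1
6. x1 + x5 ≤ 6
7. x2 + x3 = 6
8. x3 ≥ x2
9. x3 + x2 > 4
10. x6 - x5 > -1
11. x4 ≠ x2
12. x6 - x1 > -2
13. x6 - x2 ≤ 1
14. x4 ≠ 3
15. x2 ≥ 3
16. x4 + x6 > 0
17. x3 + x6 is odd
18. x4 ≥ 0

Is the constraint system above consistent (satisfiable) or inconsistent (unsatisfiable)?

Take x1 = 3, x2 = 3, x3 = 3, x4 = 0, x5 = 0, x6 = 2. Then constraint 3: x2 + x4 = 3; constraint 6: x1 + x5 = 3, and every other listed constraint is also met.

Satisfiable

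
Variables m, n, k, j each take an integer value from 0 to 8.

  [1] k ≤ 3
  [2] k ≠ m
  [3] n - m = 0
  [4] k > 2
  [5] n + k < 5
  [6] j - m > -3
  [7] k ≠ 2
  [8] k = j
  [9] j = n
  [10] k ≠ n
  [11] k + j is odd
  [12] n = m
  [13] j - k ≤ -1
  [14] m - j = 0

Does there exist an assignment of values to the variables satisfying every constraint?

Unsatisfiable

From constraints 8, 9, and 12, k = j = n = m, so k = m. But constraint 2 says k ≠ m. Contradiction.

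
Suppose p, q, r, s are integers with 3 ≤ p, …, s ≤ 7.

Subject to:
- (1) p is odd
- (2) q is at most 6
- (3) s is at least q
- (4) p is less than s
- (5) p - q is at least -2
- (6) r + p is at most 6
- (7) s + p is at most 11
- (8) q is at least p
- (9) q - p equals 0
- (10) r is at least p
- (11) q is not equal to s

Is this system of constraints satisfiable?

One satisfying assignment is p = 3, q = 3, r = 3, s = 7.
For the less obvious constraints — constraint 5: p - q = 0; constraint 6: r + p = 6 — and the others hold by inspection.

Satisfiable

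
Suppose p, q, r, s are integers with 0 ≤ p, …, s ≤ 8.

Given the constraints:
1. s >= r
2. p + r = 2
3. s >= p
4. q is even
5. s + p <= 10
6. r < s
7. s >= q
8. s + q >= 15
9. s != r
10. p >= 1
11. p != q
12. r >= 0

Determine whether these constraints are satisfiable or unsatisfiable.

Satisfiable

One satisfying assignment is p = 1, q = 8, r = 1, s = 8.
For the less obvious constraints — constraint 2: p + r = 2; constraint 5: s + p = 9 — and the others hold by inspection.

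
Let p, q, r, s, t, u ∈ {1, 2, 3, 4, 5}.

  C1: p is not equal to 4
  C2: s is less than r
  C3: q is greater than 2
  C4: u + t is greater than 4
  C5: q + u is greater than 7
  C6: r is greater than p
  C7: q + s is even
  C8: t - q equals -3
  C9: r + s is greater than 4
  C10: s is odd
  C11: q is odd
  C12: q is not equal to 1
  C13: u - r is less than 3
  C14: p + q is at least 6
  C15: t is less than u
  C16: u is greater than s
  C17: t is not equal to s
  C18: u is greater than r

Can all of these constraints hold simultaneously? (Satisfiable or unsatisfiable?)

One satisfying assignment is p = 3, q = 5, r = 4, s = 3, t = 2, u = 5.
For the less obvious constraints — constraint 4: u + t = 7; constraint 5: q + u = 10 — and the others hold by inspection.

Satisfiable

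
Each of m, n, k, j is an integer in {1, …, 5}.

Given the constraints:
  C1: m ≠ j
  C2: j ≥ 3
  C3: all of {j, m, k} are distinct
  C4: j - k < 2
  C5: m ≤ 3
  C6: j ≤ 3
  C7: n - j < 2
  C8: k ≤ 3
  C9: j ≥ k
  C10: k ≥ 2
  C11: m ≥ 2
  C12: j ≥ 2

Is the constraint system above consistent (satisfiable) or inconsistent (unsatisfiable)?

Constraints 5, 6, 8, 10, 11, and 12 confine each of j, m, k to the 2 values {2, 3}.
Constraint 3 requires all 3 of them to be distinct, but only 2 values are available — impossible by the pigeonhole principle.

Unsatisfiable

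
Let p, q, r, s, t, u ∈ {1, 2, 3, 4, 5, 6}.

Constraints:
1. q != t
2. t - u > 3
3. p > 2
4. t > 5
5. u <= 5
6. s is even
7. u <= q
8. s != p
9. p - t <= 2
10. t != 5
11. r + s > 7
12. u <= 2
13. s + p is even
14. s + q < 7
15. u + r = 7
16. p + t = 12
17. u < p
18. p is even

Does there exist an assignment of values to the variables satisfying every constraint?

Satisfiable

One satisfying assignment is p = 6, q = 2, r = 5, s = 4, t = 6, u = 2.
For the less obvious constraints — constraint 2: t - u = 4; constraint 9: p - t = 0; constraint 11: r + s = 9 — and the others hold by inspection.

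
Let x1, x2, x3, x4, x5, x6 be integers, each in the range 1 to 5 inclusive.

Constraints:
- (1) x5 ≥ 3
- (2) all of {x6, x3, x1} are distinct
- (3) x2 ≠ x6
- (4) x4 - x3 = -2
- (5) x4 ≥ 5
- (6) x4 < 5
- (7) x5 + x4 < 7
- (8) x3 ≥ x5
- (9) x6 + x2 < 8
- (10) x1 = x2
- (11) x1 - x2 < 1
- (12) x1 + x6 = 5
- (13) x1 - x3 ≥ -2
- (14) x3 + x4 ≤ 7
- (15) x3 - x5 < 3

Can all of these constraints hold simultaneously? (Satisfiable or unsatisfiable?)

From constraints 1 and 8: x3 ≥ x5 ≥ 3. From constraint 5: x4 ≥ 5. Hence x3 + x4 ≥ 8. But constraint 14 requires x3 + x4 ≤ 7, and 7 < 8. Contradiction.

Unsatisfiable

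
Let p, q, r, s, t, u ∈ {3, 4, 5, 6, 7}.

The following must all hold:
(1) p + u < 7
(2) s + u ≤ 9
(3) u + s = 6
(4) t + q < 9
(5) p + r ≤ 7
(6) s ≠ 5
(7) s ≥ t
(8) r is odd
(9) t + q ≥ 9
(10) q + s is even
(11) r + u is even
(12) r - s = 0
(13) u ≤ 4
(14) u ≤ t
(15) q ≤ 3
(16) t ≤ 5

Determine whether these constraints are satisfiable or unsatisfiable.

From constraint 16: t ≤ 5. From constraint 15: q ≤ 3. Hence t + q ≤ 8. But constraint 9 requires t + q ≥ 9, and 9 > 8. Contradiction.

Unsatisfiable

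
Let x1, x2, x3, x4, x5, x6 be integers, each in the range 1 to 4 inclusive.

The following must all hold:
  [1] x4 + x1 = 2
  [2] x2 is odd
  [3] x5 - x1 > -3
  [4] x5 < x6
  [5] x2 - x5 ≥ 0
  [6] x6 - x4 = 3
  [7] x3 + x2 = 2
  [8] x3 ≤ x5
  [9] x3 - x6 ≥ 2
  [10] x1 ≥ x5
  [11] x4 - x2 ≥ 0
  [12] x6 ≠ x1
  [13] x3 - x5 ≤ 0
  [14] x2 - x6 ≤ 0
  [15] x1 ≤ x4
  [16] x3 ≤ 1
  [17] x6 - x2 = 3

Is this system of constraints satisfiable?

Unsatisfiable

Constraints 5, 9, 13, and 14 give x5 − x3 ≥ 0, x3 − x6 ≥ 2, x6 − x2 ≥ 0, x2 − x5 ≥ 0.
Adding all 4 inequalities: the left sides telescope to 0, and the right sides sum to 0 + 2 + 0 + 0 = 2. So 0 ≥ 2, which is false.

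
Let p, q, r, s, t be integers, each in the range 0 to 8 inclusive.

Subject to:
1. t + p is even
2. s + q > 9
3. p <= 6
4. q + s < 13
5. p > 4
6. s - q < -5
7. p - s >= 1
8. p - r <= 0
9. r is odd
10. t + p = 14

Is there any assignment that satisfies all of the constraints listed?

Satisfiable

The assignment p = 6, q = 8, r = 7, s = 2, t = 8 works:
  constraint 2 holds since s + q = 10.
  constraint 4 holds since q + s = 10.
The rest check out directly.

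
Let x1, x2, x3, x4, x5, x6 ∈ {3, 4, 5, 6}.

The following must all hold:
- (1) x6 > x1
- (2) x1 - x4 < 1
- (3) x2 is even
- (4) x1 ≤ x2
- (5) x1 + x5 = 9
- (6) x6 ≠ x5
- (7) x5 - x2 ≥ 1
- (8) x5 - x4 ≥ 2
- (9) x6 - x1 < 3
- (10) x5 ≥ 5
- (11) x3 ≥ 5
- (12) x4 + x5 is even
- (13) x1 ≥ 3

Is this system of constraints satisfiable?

The assignment x1 = 3, x2 = 4, x3 = 5, x4 = 4, x5 = 6, x6 = 5 works:
  constraint 2 holds since x1 - x4 = -1.
  constraint 5 holds since x1 + x5 = 9.
The rest check out directly.

Satisfiable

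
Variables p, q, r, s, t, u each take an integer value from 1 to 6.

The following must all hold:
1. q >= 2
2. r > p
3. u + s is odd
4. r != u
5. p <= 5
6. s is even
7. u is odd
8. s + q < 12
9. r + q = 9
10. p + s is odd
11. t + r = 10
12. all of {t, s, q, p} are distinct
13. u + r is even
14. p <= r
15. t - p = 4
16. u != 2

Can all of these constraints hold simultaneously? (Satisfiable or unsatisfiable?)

Try p = 1, q = 4, r = 5, s = 6, t = 5, u = 1.
Check constraint 8: s + q = 10; constraint 9: r + q = 9. The remaining constraints are straightforward to verify.

Satisfiable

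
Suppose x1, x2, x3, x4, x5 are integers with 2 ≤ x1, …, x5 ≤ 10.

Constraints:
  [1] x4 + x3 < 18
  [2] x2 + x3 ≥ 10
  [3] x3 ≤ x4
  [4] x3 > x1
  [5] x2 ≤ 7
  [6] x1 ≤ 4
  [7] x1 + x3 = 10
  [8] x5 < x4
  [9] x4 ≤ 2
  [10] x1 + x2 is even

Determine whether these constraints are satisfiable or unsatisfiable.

Unsatisfiable

From constraint 5: x2 ≤ 7. From constraints 3 and 9: x3 ≤ x4 ≤ 2. Hence x2 + x3 ≤ 9. But constraint 2 requires x2 + x3 ≥ 10, and 10 > 9. Contradiction.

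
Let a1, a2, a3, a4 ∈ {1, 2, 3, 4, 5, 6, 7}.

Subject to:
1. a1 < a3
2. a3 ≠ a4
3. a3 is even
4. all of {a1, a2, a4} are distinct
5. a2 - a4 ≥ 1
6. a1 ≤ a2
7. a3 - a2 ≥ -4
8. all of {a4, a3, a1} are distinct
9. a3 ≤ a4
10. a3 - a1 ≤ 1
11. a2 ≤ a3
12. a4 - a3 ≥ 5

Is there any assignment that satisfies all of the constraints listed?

Unsatisfiable

Constraints 5, 7, and 12 give a2 − a4 ≥ 1, a4 − a3 ≥ 5, a3 − a2 ≥ -4.
Adding all 3 inequalities: the left sides telescope to 0, and the right sides sum to 1 + 5 + (-4) = 2. So 0 ≥ 2, which is false.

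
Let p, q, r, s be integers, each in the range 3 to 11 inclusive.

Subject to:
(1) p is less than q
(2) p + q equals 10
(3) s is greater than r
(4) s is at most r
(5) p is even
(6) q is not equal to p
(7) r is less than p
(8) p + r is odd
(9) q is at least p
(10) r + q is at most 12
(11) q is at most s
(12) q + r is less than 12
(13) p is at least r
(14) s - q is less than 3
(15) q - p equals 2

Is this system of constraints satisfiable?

Constraints 1, 4, 7, and 11 give s ≤ r, r < p, p < q, q ≤ s. Chaining: s ≤ r < p < q ≤ s, which forces s < s — impossible.

Unsatisfiable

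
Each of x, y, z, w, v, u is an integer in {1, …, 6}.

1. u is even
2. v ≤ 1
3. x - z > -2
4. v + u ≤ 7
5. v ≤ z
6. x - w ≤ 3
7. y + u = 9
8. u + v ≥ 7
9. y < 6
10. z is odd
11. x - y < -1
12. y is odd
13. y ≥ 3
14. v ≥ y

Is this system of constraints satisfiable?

From constraint 13: y ≥ 3. From constraints 2 and 14: y ≤ v and v ≤ 1, so y ≤ 1. But 1 < 3, so no value of y works.

Unsatisfiable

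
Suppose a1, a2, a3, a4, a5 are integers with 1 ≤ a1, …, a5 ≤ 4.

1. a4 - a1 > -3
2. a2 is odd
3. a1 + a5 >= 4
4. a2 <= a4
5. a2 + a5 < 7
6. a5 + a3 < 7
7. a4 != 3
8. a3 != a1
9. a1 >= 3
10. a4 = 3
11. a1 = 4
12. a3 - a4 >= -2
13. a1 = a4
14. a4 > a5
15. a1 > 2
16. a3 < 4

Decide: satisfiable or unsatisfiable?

Constraint 11 fixes a1 = 4 and constraint 10 fixes a4 = 3, but constraint 13 requires a1 = a4. Since 4 ≠ 3, contradiction.

Unsatisfiable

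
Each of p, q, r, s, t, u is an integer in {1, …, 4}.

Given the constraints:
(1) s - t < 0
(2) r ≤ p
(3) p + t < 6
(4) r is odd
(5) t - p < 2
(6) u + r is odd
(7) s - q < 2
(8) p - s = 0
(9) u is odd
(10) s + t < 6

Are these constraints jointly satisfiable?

Unsatisfiable

Constraint 9 makes u odd and constraint 4 makes r odd, so u + r must be even. Constraint 6 says u + r is odd — contradiction.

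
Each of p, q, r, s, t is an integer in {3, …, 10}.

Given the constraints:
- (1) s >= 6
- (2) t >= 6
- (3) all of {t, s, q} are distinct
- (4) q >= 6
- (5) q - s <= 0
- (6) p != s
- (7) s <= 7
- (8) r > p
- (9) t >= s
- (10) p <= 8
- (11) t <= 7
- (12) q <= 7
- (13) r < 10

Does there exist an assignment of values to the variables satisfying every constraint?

Constraints 1, 2, 4, 7, 11, and 12 confine each of t, s, q to the 2 values {6, 7}.
Constraint 3 requires all 3 of them to be distinct, but only 2 values are available — impossible by the pigeonhole principle.

Unsatisfiable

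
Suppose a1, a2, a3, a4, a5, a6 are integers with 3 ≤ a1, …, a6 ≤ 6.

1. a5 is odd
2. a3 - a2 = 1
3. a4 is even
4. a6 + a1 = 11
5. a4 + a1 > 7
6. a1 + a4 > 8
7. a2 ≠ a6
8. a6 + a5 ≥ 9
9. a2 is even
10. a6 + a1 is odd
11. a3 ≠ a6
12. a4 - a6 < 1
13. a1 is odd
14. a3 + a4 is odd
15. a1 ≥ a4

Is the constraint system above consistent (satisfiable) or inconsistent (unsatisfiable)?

One satisfying assignment is a1 = 5, a2 = 4, a3 = 5, a4 = 4, a5 = 5, a6 = 6.
For the less obvious constraints — constraint 2: a3 - a2 = 1; constraint 4: a6 + a1 = 11; constraint 5: a4 + a1 = 9 — and the others hold by inspection.

Satisfiable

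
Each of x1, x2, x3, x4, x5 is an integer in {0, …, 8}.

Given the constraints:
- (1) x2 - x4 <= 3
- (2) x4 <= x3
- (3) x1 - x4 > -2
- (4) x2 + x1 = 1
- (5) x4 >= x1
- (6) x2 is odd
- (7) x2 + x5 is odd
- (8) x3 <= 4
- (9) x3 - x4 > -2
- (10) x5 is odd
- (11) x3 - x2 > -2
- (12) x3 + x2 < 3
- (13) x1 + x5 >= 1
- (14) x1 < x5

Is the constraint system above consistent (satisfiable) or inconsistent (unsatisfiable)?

Unsatisfiable

Constraint 6 makes x2 odd and constraint 10 makes x5 odd, so x2 + x5 must be even. Constraint 7 says x2 + x5 is odd — contradiction.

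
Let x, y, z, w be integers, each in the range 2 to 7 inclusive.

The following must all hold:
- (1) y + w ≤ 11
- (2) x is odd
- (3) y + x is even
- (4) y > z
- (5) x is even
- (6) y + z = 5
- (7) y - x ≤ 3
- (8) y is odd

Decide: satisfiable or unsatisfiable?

Unsatisfiable

Constraint 8 makes y odd and constraint 5 makes x even, so y + x must be odd. Constraint 3 says y + x is even — contradiction.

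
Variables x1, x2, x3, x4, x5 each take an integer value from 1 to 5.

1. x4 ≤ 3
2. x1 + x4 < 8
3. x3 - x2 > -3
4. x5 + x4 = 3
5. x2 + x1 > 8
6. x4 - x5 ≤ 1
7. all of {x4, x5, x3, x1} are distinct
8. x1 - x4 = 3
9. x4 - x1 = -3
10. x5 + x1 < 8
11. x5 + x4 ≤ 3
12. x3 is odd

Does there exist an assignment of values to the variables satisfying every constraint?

Satisfiable

Take x1 = 5, x2 = 5, x3 = 3, x4 = 2, x5 = 1. Then constraint 2: x1 + x4 = 7; constraint 3: x3 - x2 = -2, and every other listed constraint is also met.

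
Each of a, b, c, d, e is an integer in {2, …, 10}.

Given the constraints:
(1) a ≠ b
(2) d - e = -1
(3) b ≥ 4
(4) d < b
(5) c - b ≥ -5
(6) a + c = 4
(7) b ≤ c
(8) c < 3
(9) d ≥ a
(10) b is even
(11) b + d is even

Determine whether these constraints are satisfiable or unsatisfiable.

Unsatisfiable

From constraints 3 and 7: c ≥ b and b ≥ 4, so c ≥ 4. From constraint 8: c ≤ 2. But 2 < 4, so no value of c works.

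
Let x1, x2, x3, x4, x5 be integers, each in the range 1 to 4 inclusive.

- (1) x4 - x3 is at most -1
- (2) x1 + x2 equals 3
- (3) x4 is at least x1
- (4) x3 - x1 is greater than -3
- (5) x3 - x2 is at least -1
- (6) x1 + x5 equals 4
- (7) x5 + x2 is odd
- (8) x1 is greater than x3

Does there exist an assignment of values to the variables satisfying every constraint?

Unsatisfiable

Constraints 1, 3, and 8 give x3 < x1, x1 ≤ x4, x4 < x3. Chaining: x3 < x1 ≤ x4 < x3, which forces x3 < x3 — impossible.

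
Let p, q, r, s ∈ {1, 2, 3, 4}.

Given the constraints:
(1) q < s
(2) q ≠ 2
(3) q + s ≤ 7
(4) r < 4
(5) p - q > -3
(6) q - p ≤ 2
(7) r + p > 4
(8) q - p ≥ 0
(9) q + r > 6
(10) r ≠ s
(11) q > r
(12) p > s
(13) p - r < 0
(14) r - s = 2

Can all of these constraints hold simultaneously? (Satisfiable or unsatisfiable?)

Constraints 1, 11, 12, and 13 give r < q, q < s, s < p, p < r. Chaining: r < q < s < p < r, which forces r < r — impossible.

Unsatisfiable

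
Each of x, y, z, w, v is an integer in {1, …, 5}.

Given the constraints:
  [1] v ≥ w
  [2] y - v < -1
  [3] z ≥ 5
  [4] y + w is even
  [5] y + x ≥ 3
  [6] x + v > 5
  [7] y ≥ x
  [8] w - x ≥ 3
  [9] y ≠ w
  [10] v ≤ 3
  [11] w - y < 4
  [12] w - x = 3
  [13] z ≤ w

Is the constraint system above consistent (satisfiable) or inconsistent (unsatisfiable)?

From constraints 3 and 13: w ≥ z and z ≥ 5, so w ≥ 5. From constraints 1 and 10: w ≤ v and v ≤ 3, so w ≤ 3. But 3 < 5, so no value of w works.

Unsatisfiable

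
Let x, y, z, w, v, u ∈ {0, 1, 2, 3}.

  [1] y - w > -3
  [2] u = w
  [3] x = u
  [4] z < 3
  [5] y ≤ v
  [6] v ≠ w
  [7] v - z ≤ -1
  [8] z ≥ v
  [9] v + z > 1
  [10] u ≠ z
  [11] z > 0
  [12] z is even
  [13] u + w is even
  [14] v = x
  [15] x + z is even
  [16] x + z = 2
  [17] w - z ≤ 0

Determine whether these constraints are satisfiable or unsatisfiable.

From constraints 2, 3, and 14, v = x = u = w, so v = w. But constraint 6 says v ≠ w. Contradiction.

Unsatisfiable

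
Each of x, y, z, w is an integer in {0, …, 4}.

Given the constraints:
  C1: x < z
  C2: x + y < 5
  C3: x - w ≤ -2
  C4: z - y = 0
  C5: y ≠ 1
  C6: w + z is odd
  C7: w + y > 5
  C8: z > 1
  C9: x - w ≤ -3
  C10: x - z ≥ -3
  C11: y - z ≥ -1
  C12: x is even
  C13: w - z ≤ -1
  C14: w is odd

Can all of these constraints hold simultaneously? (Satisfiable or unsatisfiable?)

Unsatisfiable

Constraints 9, 10, and 13 give x − z ≥ -3, z − w ≥ 1, w − x ≥ 3.
Adding all 3 inequalities: the left sides telescope to 0, and the right sides sum to (-3) + 1 + 3 = 1. So 0 ≥ 1, which is false.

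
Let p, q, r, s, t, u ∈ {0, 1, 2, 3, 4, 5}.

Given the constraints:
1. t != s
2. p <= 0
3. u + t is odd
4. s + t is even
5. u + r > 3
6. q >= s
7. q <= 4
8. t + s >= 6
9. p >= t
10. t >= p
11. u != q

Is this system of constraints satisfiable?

Unsatisfiable

From constraints 2 and 9: t ≤ p ≤ 0. From constraints 6 and 7: s ≤ q ≤ 4. Hence t + s ≤ 4. But constraint 8 requires t + s ≥ 6, and 6 > 4. Contradiction.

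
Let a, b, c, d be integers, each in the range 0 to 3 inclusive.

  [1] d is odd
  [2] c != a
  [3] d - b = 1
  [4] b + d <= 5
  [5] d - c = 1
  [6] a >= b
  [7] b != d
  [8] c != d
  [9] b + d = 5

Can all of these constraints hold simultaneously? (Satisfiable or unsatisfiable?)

Satisfiable

Take a = 3, b = 2, c = 2, d = 3. Then constraint 3: d - b = 1; constraint 4: b + d = 5; constraint 5: d - c = 1, and every other listed constraint is also met.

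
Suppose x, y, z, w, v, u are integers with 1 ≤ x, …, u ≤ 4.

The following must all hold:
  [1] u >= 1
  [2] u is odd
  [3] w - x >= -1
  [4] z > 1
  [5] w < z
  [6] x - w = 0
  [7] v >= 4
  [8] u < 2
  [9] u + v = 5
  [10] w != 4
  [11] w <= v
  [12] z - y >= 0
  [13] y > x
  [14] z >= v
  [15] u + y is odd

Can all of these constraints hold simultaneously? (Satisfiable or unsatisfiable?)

Satisfiable

Take x = 2, y = 4, z = 4, w = 2, v = 4, u = 1. Then constraint 3: w - x = 0; constraint 6: x - w = 0; constraint 9: u + v = 5, and every other listed constraint is also met.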